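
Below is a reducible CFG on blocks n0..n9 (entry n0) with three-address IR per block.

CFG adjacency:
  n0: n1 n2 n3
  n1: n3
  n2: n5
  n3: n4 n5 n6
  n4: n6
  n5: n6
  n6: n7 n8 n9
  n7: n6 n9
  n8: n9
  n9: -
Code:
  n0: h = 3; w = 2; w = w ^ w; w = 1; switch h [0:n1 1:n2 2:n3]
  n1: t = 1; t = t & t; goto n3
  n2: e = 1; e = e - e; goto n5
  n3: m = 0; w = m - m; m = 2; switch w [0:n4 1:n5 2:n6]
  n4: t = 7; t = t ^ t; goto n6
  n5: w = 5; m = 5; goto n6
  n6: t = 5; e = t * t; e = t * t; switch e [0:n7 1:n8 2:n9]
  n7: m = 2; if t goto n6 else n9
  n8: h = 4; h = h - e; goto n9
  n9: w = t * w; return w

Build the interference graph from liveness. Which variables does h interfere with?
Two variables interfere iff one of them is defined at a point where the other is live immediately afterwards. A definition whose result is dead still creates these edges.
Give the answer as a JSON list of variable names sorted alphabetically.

Answer: ["e", "t", "w"]

Working:
Block summaries:
  n0: {h,w} / ∅
  n1: {t} / ∅
  n2: {e} / ∅
  n3: {m,w} / ∅
  n4: {t} / ∅
  n5: {m,w} / ∅
  n6: {e,t} / ∅
  n7: {m} / {t}
  n8: {h} / {e}
  n9: {w} / {t,w}

Backward fixpoint:
  live n0: ∅→∅
  live n1: ∅→∅
  live n2: ∅→∅
  live n3: ∅→{w}
  live n4: {w}→{w}
  live n5: ∅→{w}
  live n6: {w}→{e,t,w}
  live n7: {t,w}→{t,w}
  live n8: {e,t,w}→{t,w}
  live n9: {t,w}→∅

Conflict graph:
  e↔{h,t,w}
  h↔{e,t,w}
  m↔{t,w}
  t↔{e,h,m,w}
  w↔{e,h,m,t}

N(h) = ["e", "t", "w"]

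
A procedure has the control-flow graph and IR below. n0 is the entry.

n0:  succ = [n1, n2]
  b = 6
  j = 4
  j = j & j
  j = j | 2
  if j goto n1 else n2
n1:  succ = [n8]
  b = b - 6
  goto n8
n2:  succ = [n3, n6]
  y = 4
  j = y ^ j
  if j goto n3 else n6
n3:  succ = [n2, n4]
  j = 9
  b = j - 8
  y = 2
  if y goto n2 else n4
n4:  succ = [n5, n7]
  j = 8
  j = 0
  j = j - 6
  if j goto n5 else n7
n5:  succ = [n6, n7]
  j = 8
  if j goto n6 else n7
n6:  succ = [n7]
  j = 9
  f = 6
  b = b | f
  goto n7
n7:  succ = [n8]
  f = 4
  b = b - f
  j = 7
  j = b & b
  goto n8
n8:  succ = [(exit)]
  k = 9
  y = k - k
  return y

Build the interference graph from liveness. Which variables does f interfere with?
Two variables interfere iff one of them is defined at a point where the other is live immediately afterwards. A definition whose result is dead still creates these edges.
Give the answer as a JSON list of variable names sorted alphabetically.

Answer: ["b"]

Derivation:
def/use:
  n0 def {b,j} use ∅
  n1 def {b} use {b}
  n2 def {j,y} use {j}
  n3 def {b,j,y} use ∅
  n4 def {j} use ∅
  n5 def {j} use ∅
  n6 def {b,f,j} use {b}
  n7 def {b,f,j} use {b}
  n8 def {k,y} use ∅

Backward fixpoint:
  live n0: ∅→{b,j}
  live n1: {b}→∅
  live n2: {b,j}→{b}
  live n3: ∅→{b,j}
  live n4: {b}→{b}
  live n5: {b}→{b}
  live n6: {b}→{b}
  live n7: {b}→∅
  live n8: ∅→∅

Interference:
  b — {f,j,y}
  f — {b}
  j — {b,y}
  k — ∅
  y — {b,j}

N(f) = ["b"]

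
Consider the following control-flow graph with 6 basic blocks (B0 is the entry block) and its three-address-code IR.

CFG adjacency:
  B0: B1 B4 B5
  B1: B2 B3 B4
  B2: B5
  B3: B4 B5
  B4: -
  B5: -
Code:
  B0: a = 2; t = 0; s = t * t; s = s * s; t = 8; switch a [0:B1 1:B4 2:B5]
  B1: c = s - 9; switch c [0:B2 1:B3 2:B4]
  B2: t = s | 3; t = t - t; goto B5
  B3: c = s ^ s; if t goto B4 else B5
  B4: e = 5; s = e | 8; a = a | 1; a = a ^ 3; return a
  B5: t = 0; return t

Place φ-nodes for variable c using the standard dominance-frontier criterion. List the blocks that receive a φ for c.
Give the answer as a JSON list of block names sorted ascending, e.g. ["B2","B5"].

Answer: ["B4", "B5"]

Working:
idom tree: B1←B0 B2←B1 B3←B1 B4←B0 B5←B0
Dom at joins:
  B4: preds {B0,B1,B3}: {B0} ∩ {B0,B1} ∩ {B0,B1,B3} = {B0}; idom=B0
  B5: preds {B0,B2,B3}: {B0} ∩ {B0,B1,B2} ∩ {B0,B1,B3} = {B0}; idom=B0

DF walk-up:
  join B4 pred B0: · stop@B0
  join B4 pred B1: B1 stop@B0
  join B4 pred B3: B3→B1 stop@B0
  join B5 pred B0: · stop@B0
  join B5 pred B2: B2→B1 stop@B0
  join B5 pred B3: B3→B1 stop@B0
  DF(B0)=∅
  DF(B1)={B4,B5}
  DF(B2)={B5}
  DF(B3)={B4,B5}
  DF(B4)=∅
  DF(B5)=∅

φ for c: defs {B1,B3}
  DF⁺ = {B4,B5}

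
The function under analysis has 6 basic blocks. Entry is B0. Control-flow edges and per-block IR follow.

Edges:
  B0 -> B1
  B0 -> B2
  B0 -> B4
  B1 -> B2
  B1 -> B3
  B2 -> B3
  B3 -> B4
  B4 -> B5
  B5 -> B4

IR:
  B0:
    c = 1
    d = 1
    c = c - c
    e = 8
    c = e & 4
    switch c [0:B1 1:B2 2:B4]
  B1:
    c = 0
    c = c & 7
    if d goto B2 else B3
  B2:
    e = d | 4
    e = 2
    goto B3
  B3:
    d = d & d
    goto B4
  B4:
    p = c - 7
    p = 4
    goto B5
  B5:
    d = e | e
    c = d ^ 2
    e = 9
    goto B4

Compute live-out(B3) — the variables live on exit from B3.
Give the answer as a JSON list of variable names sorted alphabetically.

Per-block:
  B0 def {c,d,e} use ∅
  B1 def {c} use {d}
  B2 def {e} use {d}
  B3 def {d} use {d}
  B4 def {p} use {c}
  B5 def {c,d,e} use {e}

Backward fixpoint:
  B0: in=∅ out={c,d,e}
  B1: in={d,e} out={c,d,e}
  B2: in={c,d} out={c,d,e}
  B3: in={c,d,e} out={c,e}
  B4: in={c,e} out={e}
  B5: in={e} out={c,e}

live-out(B3) = ["c", "e"]

Answer: ["c", "e"]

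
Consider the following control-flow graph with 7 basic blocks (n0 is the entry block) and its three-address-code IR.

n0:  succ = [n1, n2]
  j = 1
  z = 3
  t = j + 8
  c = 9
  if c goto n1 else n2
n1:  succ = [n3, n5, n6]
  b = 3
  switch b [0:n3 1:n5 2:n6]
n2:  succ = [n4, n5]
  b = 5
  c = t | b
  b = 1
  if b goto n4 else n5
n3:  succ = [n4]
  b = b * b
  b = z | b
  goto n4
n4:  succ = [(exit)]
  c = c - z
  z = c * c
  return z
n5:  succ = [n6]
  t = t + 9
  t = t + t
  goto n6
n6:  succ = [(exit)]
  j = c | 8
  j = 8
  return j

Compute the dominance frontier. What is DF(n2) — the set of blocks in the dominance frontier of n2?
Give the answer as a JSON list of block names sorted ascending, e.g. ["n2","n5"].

idom tree: n1←n0 n2←n0 n3←n1 n4←n0 n5←n0 n6←n0
Dom at joins:
  n4: preds {n2,n3}: {n0,n2} ∩ {n0,n1,n3} = {n0}; idom=n0
  n5: preds {n1,n2}: {n0,n1} ∩ {n0,n2} = {n0}; idom=n0
  n6: preds {n1,n5}: {n0,n1} ∩ {n0,n5} = {n0}; idom=n0

DF derivation:
  join n4 pred n2: n2 stop@n0
  join n4 pred n3: n3→n1 stop@n0
  join n5 pred n1: n1 stop@n0
  join n5 pred n2: n2 stop@n0
  join n6 pred n1: n1 stop@n0
  join n6 pred n5: n5 stop@n0
  n0 → ∅
  n1 → {n4,n5,n6}
  n2 → {n4,n5}
  n3 → {n4}
  n4 → ∅
  n5 → {n6}
  n6 → ∅

DF(n2) = ["n4", "n5"]

Answer: ["n4", "n5"]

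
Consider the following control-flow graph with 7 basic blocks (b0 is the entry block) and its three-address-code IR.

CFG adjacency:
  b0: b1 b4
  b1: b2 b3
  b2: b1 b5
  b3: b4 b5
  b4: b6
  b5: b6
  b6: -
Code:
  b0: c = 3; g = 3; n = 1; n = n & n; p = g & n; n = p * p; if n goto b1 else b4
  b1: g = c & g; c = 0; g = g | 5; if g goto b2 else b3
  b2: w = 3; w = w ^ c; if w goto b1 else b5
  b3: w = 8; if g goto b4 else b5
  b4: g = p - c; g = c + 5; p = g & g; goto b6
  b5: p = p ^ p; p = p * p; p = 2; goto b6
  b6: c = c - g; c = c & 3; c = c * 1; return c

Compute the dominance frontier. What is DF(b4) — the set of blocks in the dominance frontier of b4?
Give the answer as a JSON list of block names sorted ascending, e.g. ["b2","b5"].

Answer: ["b6"]

Working:
idom tree: b1←b0 b2←b1 b3←b1 b4←b0 b5←b1 b6←b0
Join-block Dom:
  b1: preds {b0,b2}: {b0} ∩ {b0,b1,b2} = {b0}; idom=b0
  b4: preds {b0,b3}: {b0} ∩ {b0,b1,b3} = {b0}; idom=b0
  b5: preds {b2,b3}: {b0,b1,b2} ∩ {b0,b1,b3} = {b0,b1}; idom=b1
  b6: preds {b4,b5}: {b0,b4} ∩ {b0,b1,b5} = {b0}; idom=b0

DF walk-up:
  b1←b0: walk · to b0
  b1←b2: walk b2→b1 to b0
  b4←b0: walk · to b0
  b4←b3: walk b3→b1 to b0
  b5←b2: walk b2 to b1
  b5←b3: walk b3 to b1
  b6←b4: walk b4 to b0
  b6←b5: walk b5→b1 to b0
  b0 → ∅
  b1 → {b1,b4,b6}
  b2 → {b1,b5}
  b3 → {b4,b5}
  b4 → {b6}
  b5 → {b6}
  b6 → ∅

DF(b4) = ["b6"]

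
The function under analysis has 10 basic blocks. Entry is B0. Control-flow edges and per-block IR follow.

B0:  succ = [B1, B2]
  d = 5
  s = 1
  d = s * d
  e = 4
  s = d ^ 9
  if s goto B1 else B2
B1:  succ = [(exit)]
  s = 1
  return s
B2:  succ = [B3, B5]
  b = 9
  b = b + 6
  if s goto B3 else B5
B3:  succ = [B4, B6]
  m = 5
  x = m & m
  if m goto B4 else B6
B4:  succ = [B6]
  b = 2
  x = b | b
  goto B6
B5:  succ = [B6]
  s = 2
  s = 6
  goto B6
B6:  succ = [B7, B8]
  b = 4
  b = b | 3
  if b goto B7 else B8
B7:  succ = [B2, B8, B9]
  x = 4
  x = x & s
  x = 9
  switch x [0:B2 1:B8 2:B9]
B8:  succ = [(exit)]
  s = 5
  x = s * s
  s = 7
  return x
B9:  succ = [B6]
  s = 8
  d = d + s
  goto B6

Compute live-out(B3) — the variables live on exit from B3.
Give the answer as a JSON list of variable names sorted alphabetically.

Answer: ["d", "s"]

Derivation:
def/use:
  B0 def {d,e,s} use ∅
  B1 def {s} use ∅
  B2 def {b} use {s}
  B3 def {m,x} use ∅
  B4 def {b,x} use ∅
  B5 def {s} use ∅
  B6 def {b} use ∅
  B7 def {x} use {s}
  B8 def {s,x} use ∅
  B9 def {d,s} use {d}

Liveness:
  B0: in=∅ out={d,s}
  B1: in=∅ out=∅
  B2: in={d,s} out={d,s}
  B3: in={d,s} out={d,s}
  B4: in={d,s} out={d,s}
  B5: in={d} out={d,s}
  B6: in={d,s} out={d,s}
  B7: in={d,s} out={d,s}
  B8: in=∅ out=∅
  B9: in={d} out={d,s}

live-out(B3) = ["d", "s"]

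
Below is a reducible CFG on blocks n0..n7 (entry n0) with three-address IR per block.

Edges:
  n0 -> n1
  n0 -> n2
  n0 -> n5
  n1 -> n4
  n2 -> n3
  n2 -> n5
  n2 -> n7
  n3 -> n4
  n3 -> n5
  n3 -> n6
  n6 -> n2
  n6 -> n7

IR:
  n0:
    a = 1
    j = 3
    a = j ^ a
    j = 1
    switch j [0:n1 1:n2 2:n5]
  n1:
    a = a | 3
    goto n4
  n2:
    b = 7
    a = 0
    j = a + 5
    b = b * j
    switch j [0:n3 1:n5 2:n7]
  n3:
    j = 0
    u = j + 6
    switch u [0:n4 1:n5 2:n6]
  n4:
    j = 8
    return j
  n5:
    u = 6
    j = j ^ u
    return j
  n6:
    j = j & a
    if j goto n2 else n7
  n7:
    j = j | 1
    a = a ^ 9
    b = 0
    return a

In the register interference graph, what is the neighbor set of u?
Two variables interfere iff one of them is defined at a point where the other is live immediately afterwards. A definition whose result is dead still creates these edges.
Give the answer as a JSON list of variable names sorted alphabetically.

Block summaries:
  n0 def {a,j} use ∅
  n1 def {a} use {a}
  n2 def {a,b,j} use ∅
  n3 def {j,u} use ∅
  n4 def {j} use ∅
  n5 def {j,u} use {j}
  n6 def {j} use {a,j}
  n7 def {a,b,j} use {a,j}

Liveness:
  n0: in=∅ out={a,j}
  n1: in={a} out=∅
  n2: in=∅ out={a,j}
  n3: in={a} out={a,j}
  n4: in=∅ out=∅
  n5: in={j} out=∅
  n6: in={a,j} out={a,j}
  n7: in={a,j} out=∅

Interfere edges:
  a↔{b,j,u}
  b↔{a,j}
  j↔{a,b,u}
  u↔{a,j}

N(u) = ["a", "j"]

Answer: ["a", "j"]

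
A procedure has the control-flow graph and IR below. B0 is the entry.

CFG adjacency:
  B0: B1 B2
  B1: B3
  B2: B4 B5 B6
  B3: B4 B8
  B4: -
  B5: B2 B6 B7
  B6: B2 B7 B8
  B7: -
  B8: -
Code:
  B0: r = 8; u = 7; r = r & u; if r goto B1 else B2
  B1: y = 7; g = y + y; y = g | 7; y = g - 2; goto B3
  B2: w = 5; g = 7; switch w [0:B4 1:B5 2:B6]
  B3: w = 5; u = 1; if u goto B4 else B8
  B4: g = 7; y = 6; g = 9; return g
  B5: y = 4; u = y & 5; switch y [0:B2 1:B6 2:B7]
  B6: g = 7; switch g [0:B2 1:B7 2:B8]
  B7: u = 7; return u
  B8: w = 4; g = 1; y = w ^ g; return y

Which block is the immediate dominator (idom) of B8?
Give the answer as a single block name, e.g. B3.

Answer: B0

Working:
idom tree: B1←B0 B2←B0 B3←B1 B4←B0 B5←B2 B6←B2 B7←B2 B8←B0
Dom∩ at merges:
  B2: preds {B0,B5,B6}: {B0} ∩ {B0,B2,B5} ∩ {B0,B2,B6} = {B0}; idom=B0
  B4: preds {B2,B3}: {B0,B2} ∩ {B0,B1,B3} = {B0}; idom=B0
  B6: preds {B2,B5}: {B0,B2} ∩ {B0,B2,B5} = {B0,B2}; idom=B2
  B7: preds {B5,B6}: {B0,B2,B5} ∩ {B0,B2,B6} = {B0,B2}; idom=B2
  B8: preds {B3,B6}: {B0,B1,B3} ∩ {B0,B2,B6} = {B0}; idom=B0

idom(B8) = B0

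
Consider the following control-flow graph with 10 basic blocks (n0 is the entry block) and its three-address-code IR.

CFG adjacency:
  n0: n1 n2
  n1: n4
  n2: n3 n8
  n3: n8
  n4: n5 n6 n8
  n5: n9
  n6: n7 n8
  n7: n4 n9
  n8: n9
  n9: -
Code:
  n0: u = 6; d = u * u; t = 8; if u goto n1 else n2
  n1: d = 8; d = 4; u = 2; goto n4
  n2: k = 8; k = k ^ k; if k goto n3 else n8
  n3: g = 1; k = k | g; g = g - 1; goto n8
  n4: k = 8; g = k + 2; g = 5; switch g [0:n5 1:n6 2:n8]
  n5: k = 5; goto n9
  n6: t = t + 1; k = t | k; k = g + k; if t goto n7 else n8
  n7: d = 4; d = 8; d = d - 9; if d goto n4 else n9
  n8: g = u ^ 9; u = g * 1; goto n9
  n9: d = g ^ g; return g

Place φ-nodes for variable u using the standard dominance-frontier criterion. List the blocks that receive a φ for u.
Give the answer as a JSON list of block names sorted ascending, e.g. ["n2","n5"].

idom tree: n1←n0 n2←n0 n3←n2 n4←n1 n5←n4 n6←n4 n7←n6 n8←n0 n9←n0
Join-block Dom:
  n4: preds {n1,n7}: {n0,n1} ∩ {n0,n1,n4,n6,n7} = {n0,n1}; idom=n1
  n8: preds {n2,n3,n4,n6}: {n0,n2} ∩ {n0,n2,n3} ∩ {n0,n1,n4} ∩ {n0,n1,n4,n6} = {n0}; idom=n0
  n9: preds {n5,n7,n8}: {n0,n1,n4,n5} ∩ {n0,n1,n4,n6,n7} ∩ {n0,n8} = {n0}; idom=n0

DF derivation:
  n4←n1: walk · to n1
  n4←n7: walk n7→n6→n4 to n1
  n8←n2: walk n2 to n0
  n8←n3: walk n3→n2 to n0
  n8←n4: walk n4→n1 to n0
  n8←n6: walk n6→n4→n1 to n0
  n9←n5: walk n5→n4→n1 to n0
  n9←n7: walk n7→n6→n4→n1 to n0
  n9←n8: walk n8 to n0
  n0 → ∅
  n1 → {n8,n9}
  n2 → {n8}
  n3 → {n8}
  n4 → {n4,n8,n9}
  n5 → {n9}
  n6 → {n4,n8,n9}
  n7 → {n4,n9}
  n8 → {n9}
  n9 → ∅

φ for u: defs {n0,n1,n8}
  DF⁺ = {n8,n9}

Answer: ["n8", "n9"]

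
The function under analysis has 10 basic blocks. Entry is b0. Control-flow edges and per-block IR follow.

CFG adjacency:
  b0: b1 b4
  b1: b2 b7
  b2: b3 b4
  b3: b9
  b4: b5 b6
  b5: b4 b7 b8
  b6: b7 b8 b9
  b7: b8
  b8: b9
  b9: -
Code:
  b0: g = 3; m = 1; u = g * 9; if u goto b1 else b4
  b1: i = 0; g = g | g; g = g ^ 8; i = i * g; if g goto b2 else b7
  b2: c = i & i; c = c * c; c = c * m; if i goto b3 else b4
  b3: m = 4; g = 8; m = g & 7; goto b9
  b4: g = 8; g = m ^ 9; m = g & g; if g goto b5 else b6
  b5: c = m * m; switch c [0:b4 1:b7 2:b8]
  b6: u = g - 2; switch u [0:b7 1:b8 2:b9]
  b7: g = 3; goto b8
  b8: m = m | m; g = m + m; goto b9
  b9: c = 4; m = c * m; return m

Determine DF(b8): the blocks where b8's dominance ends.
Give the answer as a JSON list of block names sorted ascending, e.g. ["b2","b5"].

Answer: ["b9"]

Analysis:
idom tree: b1←b0 b2←b1 b3←b2 b4←b0 b5←b4 b6←b4 b7←b0 b8←b0 b9←b0
Join-block Dom:
  b4: preds {b0,b2,b5}: {b0} ∩ {b0,b1,b2} ∩ {b0,b4,b5} = {b0}; idom=b0
  b7: preds {b1,b5,b6}: {b0,b1} ∩ {b0,b4,b5} ∩ {b0,b4,b6} = {b0}; idom=b0
  b8: preds {b5,b6,b7}: {b0,b4,b5} ∩ {b0,b4,b6} ∩ {b0,b7} = {b0}; idom=b0
  b9: preds {b3,b6,b8}: {b0,b1,b2,b3} ∩ {b0,b4,b6} ∩ {b0,b8} = {b0}; idom=b0

DF derivation:
  b4←b0: walk · to b0
  b4←b2: walk b2→b1 to b0
  b4←b5: walk b5→b4 to b0
  b7←b1: walk b1 to b0
  b7←b5: walk b5→b4 to b0
  b7←b6: walk b6→b4 to b0
  b8←b5: walk b5→b4 to b0
  b8←b6: walk b6→b4 to b0
  b8←b7: walk b7 to b0
  b9←b3: walk b3→b2→b1 to b0
  b9←b6: walk b6→b4 to b0
  b9←b8: walk b8 to b0
  b0 → ∅
  b1 → {b4,b7,b9}
  b2 → {b4,b9}
  b3 → {b9}
  b4 → {b4,b7,b8,b9}
  b5 → {b4,b7,b8}
  b6 → {b7,b8,b9}
  b7 → {b8}
  b8 → {b9}
  b9 → ∅

DF(b8) = ["b9"]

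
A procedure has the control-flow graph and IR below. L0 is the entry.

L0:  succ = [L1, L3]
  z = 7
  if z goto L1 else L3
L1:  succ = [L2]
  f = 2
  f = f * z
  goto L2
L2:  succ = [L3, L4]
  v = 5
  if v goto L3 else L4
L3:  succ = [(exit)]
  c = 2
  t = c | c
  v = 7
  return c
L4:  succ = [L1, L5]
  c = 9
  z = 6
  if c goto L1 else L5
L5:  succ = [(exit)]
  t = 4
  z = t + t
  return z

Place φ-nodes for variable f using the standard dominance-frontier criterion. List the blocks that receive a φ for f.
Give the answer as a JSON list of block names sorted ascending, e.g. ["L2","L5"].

idom tree: L1←L0 L2←L1 L3←L0 L4←L2 L5←L4
Dom at joins:
  L1: preds {L0,L4}: {L0} ∩ {L0,L1,L2,L4} = {L0}; idom=L0
  L3: preds {L0,L2}: {L0} ∩ {L0,L1,L2} = {L0}; idom=L0

Frontier:
  join L1 pred L0: · stop@L0
  join L1 pred L4: L4→L2→L1 stop@L0
  join L3 pred L0: · stop@L0
  join L3 pred L2: L2→L1 stop@L0
  L0 → ∅
  L1 → {L1,L3}
  L2 → {L1,L3}
  L3 → ∅
  L4 → {L1}
  L5 → ∅

φ for f: defs {L1}
  DF⁺ = {L1,L3}

Answer: ["L1", "L3"]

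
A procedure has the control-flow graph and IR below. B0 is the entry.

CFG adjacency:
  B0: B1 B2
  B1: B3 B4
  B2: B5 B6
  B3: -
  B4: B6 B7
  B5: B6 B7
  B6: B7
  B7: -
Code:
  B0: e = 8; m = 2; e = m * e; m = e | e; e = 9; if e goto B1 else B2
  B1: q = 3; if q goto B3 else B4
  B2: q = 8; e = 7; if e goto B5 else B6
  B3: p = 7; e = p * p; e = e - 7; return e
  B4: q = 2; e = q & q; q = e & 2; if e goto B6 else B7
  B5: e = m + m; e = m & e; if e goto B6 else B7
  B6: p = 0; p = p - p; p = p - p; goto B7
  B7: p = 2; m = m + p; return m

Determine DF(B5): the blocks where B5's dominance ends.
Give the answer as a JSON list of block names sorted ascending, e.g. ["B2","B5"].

idom tree: B1←B0 B2←B0 B3←B1 B4←B1 B5←B2 B6←B0 B7←B0
Dom∩ at merges:
  B6: preds {B2,B4,B5}: {B0,B2} ∩ {B0,B1,B4} ∩ {B0,B2,B5} = {B0}; idom=B0
  B7: preds {B4,B5,B6}: {B0,B1,B4} ∩ {B0,B2,B5} ∩ {B0,B6} = {B0}; idom=B0

DF walk-up:
  B6←B2: walk B2 to B0
  B6←B4: walk B4→B1 to B0
  B6←B5: walk B5→B2 to B0
  B7←B4: walk B4→B1 to B0
  B7←B5: walk B5→B2 to B0
  B7←B6: walk B6 to B0
  B0 → ∅
  B1 → {B6,B7}
  B2 → {B6,B7}
  B3 → ∅
  B4 → {B6,B7}
  B5 → {B6,B7}
  B6 → {B7}
  B7 → ∅

DF(B5) = ["B6", "B7"]

Answer: ["B6", "B7"]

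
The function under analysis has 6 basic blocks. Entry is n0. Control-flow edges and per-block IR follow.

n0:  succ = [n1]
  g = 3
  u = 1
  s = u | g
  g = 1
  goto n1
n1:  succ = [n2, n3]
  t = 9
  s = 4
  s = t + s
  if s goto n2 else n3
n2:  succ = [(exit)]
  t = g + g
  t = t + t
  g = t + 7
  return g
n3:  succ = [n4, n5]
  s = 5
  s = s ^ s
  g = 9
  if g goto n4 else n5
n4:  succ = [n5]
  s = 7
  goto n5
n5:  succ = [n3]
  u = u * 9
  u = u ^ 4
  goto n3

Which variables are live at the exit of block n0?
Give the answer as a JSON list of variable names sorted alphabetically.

Per-block:
  n0 def {g,s,u} use ∅
  n1 def {s,t} use ∅
  n2 def {g,t} use {g}
  n3 def {g,s} use ∅
  n4 def {s} use ∅
  n5 def {u} use {u}

Live sets:
  n0: in=∅ out={g,u}
  n1: in={g,u} out={g,u}
  n2: in={g} out=∅
  n3: in={u} out={u}
  n4: in={u} out={u}
  n5: in={u} out={u}

live-out(n0) = ["g", "u"]

Answer: ["g", "u"]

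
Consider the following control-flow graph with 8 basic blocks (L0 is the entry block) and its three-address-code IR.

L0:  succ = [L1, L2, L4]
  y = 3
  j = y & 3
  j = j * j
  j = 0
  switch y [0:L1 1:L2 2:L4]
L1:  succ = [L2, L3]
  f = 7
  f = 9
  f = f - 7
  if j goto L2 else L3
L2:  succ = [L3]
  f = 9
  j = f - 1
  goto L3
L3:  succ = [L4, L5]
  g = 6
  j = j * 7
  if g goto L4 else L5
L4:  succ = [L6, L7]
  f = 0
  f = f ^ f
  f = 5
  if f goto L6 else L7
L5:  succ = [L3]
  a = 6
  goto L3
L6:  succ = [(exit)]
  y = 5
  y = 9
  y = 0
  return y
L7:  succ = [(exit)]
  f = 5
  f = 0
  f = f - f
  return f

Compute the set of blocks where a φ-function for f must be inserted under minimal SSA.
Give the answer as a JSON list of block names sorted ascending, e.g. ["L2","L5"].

Answer: ["L2", "L3", "L4"]

Derivation:
idom tree: L1←L0 L2←L0 L3←L0 L4←L0 L5←L3 L6←L4 L7←L4
Dom at joins:
  L2: preds {L0,L1}: {L0} ∩ {L0,L1} = {L0}; idom=L0
  L3: preds {L1,L2,L5}: {L0,L1} ∩ {L0,L2} ∩ {L0,L3,L5} = {L0}; idom=L0
  L4: preds {L0,L3}: {L0} ∩ {L0,L3} = {L0}; idom=L0

Frontier:
  join L2 pred L0: · stop@L0
  join L2 pred L1: L1 stop@L0
  join L3 pred L1: L1 stop@L0
  join L3 pred L2: L2 stop@L0
  join L3 pred L5: L5→L3 stop@L0
  join L4 pred L0: · stop@L0
  join L4 pred L3: L3 stop@L0
  L0: DF=∅
  L1: DF={L2,L3}
  L2: DF={L3}
  L3: DF={L3,L4}
  L4: DF=∅
  L5: DF={L3}
  L6: DF=∅
  L7: DF=∅

φ for f: defs {L1,L2,L4,L7}
  DF⁺ = {L2,L3,L4}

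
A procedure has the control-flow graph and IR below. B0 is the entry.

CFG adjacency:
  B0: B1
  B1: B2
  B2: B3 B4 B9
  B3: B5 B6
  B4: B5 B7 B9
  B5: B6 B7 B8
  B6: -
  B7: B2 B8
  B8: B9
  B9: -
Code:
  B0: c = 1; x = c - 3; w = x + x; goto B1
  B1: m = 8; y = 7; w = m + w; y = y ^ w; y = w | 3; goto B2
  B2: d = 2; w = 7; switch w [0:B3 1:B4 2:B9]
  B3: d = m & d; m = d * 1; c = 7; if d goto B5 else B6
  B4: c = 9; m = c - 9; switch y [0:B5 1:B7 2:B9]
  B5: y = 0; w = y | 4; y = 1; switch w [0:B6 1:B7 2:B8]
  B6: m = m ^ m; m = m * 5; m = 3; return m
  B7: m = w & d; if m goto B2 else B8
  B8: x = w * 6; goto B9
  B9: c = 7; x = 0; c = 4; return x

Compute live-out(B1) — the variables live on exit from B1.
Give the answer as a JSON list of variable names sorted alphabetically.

Per-block:
  B0: {c,w,x} / ∅
  B1: {m,w,y} / {w}
  B2: {d,w} / ∅
  B3: {c,d,m} / {d,m}
  B4: {c,m} / {y}
  B5: {w,y} / ∅
  B6: {m} / {m}
  B7: {m} / {d,w}
  B8: {x} / {w}
  B9: {c,x} / ∅

Backward fixpoint:
  B0: in=∅ out={w}
  B1: in={w} out={m,y}
  B2: in={m,y} out={d,m,w,y}
  B3: in={d,m} out={d,m}
  B4: in={d,w,y} out={d,m,w,y}
  B5: in={d,m} out={d,m,w,y}
  B6: in={m} out=∅
  B7: in={d,w,y} out={m,w,y}
  B8: in={w} out=∅
  B9: in=∅ out=∅

live-out(B1) = ["m", "y"]

Answer: ["m", "y"]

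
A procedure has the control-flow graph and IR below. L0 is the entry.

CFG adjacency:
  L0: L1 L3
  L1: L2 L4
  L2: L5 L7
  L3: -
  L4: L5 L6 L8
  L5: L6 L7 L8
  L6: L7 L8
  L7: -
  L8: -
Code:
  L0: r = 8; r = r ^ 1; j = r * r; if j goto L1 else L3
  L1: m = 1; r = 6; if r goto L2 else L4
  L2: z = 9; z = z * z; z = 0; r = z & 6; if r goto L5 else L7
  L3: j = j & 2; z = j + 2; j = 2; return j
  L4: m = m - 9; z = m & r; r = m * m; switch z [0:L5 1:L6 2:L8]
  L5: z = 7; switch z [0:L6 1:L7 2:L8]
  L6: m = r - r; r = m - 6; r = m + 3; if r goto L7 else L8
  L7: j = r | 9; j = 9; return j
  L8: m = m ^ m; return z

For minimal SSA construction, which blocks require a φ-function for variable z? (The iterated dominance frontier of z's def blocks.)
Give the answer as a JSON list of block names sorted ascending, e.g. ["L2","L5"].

idom tree: L1←L0 L2←L1 L3←L0 L4←L1 L5←L1 L6←L1 L7←L1 L8←L1
Join-block Dom:
  L5: preds {L2,L4}: {L0,L1,L2} ∩ {L0,L1,L4} = {L0,L1}; idom=L1
  L6: preds {L4,L5}: {L0,L1,L4} ∩ {L0,L1,L5} = {L0,L1}; idom=L1
  L7: preds {L2,L5,L6}: {L0,L1,L2} ∩ {L0,L1,L5} ∩ {L0,L1,L6} = {L0,L1}; idom=L1
  L8: preds {L4,L5,L6}: {L0,L1,L4} ∩ {L0,L1,L5} ∩ {L0,L1,L6} = {L0,L1}; idom=L1

DF walk-up:
  join L5 pred L2: L2 stop@L1
  join L5 pred L4: L4 stop@L1
  join L6 pred L4: L4 stop@L1
  join L6 pred L5: L5 stop@L1
  join L7 pred L2: L2 stop@L1
  join L7 pred L5: L5 stop@L1
  join L7 pred L6: L6 stop@L1
  join L8 pred L4: L4 stop@L1
  join L8 pred L5: L5 stop@L1
  join L8 pred L6: L6 stop@L1
  L0 → ∅
  L1 → ∅
  L2 → {L5,L7}
  L3 → ∅
  L4 → {L5,L6,L8}
  L5 → {L6,L7,L8}
  L6 → {L7,L8}
  L7 → ∅
  L8 → ∅

φ for z: defs {L2,L3,L4,L5}
  DF⁺ = {L5,L6,L7,L8}

Answer: ["L5", "L6", "L7", "L8"]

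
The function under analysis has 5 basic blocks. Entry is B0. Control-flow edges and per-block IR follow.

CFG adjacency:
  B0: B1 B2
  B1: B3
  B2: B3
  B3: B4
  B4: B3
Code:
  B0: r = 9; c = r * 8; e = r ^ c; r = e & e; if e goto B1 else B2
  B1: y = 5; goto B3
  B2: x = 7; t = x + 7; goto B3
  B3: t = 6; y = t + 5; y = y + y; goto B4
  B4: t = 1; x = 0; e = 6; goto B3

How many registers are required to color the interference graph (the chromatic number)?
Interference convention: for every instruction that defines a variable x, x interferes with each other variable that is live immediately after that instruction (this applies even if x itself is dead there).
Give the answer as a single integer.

Answer: 2

Derivation:
def/use:
  B0 def {c,e,r} use ∅
  B1 def {y} use ∅
  B2 def {t,x} use ∅
  B3 def {t,y} use ∅
  B4 def {e,t,x} use ∅

Liveness:
  B0: in=∅ out=∅
  B1: in=∅ out=∅
  B2: in=∅ out=∅
  B3: in=∅ out=∅
  B4: in=∅ out=∅

Interference:
  c↔{r}
  e↔{r}
  r↔{c,e}
  t↔∅
  x↔∅
  y↔∅

Registers:
  {c,r} pairwise interfere (2-clique) ⇒ χ ≥ 2
  assign c→r1 e→r1 r→r0 t→r0 x→r0 y→r0 — no edge inside a register ⇒ χ ≤ 2
  χ = 2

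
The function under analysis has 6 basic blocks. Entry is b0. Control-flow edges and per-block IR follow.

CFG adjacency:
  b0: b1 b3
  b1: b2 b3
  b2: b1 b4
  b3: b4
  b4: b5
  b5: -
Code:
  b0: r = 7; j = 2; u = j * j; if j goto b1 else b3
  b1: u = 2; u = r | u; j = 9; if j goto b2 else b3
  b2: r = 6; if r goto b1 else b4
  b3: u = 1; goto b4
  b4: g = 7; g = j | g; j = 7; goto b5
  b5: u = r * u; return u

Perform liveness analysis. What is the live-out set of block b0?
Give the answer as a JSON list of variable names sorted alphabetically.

Block summaries:
  b0 def {j,r,u} use ∅
  b1 def {j,u} use {r}
  b2 def {r} use ∅
  b3 def {u} use ∅
  b4 def {g,j} use {j}
  b5 def {u} use {r,u}

Live sets:
  live b0: ∅→{j,r}
  live b1: {r}→{j,r,u}
  live b2: {j,u}→{j,r,u}
  live b3: {j,r}→{j,r,u}
  live b4: {j,r,u}→{r,u}
  live b5: {r,u}→∅

live-out(b0) = ["j", "r"]

Answer: ["j", "r"]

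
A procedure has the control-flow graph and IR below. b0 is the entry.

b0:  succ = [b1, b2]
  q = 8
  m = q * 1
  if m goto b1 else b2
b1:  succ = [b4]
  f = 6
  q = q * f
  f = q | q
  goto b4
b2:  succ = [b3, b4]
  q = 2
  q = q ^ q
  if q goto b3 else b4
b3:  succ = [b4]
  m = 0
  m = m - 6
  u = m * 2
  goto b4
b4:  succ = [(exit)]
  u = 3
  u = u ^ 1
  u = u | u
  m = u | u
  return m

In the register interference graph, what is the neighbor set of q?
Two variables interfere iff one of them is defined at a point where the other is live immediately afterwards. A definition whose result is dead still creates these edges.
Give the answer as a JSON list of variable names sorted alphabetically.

Answer: ["f", "m"]

Derivation:
Per-block:
  b0 def {m,q} use ∅
  b1 def {f,q} use {q}
  b2 def {q} use ∅
  b3 def {m,u} use ∅
  b4 def {m,u} use ∅

Liveness:
  live b0: ∅→{q}
  live b1: {q}→∅
  live b2: ∅→∅
  live b3: ∅→∅
  live b4: ∅→∅

Conflict graph:
  f↔{q}
  m↔{q}
  q↔{f,m}
  u↔∅

N(q) = ["f", "m"]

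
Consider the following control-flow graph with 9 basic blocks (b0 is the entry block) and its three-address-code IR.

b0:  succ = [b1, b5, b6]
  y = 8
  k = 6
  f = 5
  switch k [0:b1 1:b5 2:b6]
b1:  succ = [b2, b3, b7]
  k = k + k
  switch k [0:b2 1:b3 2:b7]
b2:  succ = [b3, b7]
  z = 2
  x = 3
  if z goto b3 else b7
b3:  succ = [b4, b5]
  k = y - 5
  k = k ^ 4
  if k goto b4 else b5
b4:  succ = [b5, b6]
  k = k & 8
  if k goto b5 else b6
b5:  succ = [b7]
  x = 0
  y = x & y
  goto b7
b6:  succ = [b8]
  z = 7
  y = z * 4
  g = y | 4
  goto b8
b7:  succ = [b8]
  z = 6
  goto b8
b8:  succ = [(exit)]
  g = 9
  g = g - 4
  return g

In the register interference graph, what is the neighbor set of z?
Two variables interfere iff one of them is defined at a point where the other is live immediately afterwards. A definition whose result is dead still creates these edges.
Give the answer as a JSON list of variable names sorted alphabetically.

Answer: ["x", "y"]

Derivation:
def/use:
  b0: def={f,k,y} ue=∅
  b1: def={k} ue={k}
  b2: def={x,z} ue=∅
  b3: def={k} ue={y}
  b4: def={k} ue={k}
  b5: def={x,y} ue={y}
  b6: def={g,y,z} ue=∅
  b7: def={z} ue=∅
  b8: def={g} ue=∅

Backward fixpoint:
  live b0: ∅→{k,y}
  live b1: {k,y}→{y}
  live b2: {y}→{y}
  live b3: {y}→{k,y}
  live b4: {k,y}→{y}
  live b5: {y}→∅
  live b6: ∅→∅
  live b7: ∅→∅
  live b8: ∅→∅

Interfere edges:
  f — {k,y}
  g — ∅
  k — {f,y}
  x — {y,z}
  y — {f,k,x,z}
  z — {x,y}

N(z) = ["x", "y"]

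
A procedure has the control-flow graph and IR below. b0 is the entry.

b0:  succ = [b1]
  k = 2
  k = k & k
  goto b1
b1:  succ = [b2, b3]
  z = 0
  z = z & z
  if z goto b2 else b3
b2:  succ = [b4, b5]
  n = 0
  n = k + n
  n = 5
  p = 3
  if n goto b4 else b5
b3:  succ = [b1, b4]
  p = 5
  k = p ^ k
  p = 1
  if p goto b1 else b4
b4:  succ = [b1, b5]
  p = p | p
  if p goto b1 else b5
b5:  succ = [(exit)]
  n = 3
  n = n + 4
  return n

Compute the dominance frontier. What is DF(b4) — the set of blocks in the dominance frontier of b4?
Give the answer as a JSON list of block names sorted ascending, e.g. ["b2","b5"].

idom tree: b1←b0 b2←b1 b3←b1 b4←b1 b5←b1
Dom∩ at merges:
  b1: preds {b0,b3,b4}: {b0} ∩ {b0,b1,b3} ∩ {b0,b1,b4} = {b0}; idom=b0
  b4: preds {b2,b3}: {b0,b1,b2} ∩ {b0,b1,b3} = {b0,b1}; idom=b1
  b5: preds {b2,b4}: {b0,b1,b2} ∩ {b0,b1,b4} = {b0,b1}; idom=b1

DF derivation:
  join b1 pred b0: · stop@b0
  join b1 pred b3: b3→b1 stop@b0
  join b1 pred b4: b4→b1 stop@b0
  join b4 pred b2: b2 stop@b1
  join b4 pred b3: b3 stop@b1
  join b5 pred b2: b2 stop@b1
  join b5 pred b4: b4 stop@b1
  b0 → ∅
  b1 → {b1}
  b2 → {b4,b5}
  b3 → {b1,b4}
  b4 → {b1,b5}
  b5 → ∅

DF(b4) = ["b1", "b5"]

Answer: ["b1", "b5"]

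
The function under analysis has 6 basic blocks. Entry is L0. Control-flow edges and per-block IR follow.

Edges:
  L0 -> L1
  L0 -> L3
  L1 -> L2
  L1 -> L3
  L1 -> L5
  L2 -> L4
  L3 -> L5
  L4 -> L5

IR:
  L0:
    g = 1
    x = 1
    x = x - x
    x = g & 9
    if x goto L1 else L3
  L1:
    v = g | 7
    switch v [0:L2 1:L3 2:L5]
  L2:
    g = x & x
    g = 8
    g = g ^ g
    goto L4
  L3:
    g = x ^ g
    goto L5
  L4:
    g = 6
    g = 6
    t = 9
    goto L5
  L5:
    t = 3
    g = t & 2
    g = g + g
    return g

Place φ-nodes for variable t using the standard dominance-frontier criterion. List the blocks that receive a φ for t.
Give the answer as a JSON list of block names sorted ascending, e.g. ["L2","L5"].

Answer: ["L5"]

Working:
idom tree: L1←L0 L2←L1 L3←L0 L4←L2 L5←L0
Dom∩ at merges:
  L3: preds {L0,L1}: {L0} ∩ {L0,L1} = {L0}; idom=L0
  L5: preds {L1,L3,L4}: {L0,L1} ∩ {L0,L3} ∩ {L0,L1,L2,L4} = {L0}; idom=L0

DF walk-up:
  join L3 pred L0: · stop@L0
  join L3 pred L1: L1 stop@L0
  join L5 pred L1: L1 stop@L0
  join L5 pred L3: L3 stop@L0
  join L5 pred L4: L4→L2→L1 stop@L0
  DF(L0)=∅
  DF(L1)={L3,L5}
  DF(L2)={L5}
  DF(L3)={L5}
  DF(L4)={L5}
  DF(L5)=∅

φ for t: defs {L4,L5}
  DF⁺ = {L5}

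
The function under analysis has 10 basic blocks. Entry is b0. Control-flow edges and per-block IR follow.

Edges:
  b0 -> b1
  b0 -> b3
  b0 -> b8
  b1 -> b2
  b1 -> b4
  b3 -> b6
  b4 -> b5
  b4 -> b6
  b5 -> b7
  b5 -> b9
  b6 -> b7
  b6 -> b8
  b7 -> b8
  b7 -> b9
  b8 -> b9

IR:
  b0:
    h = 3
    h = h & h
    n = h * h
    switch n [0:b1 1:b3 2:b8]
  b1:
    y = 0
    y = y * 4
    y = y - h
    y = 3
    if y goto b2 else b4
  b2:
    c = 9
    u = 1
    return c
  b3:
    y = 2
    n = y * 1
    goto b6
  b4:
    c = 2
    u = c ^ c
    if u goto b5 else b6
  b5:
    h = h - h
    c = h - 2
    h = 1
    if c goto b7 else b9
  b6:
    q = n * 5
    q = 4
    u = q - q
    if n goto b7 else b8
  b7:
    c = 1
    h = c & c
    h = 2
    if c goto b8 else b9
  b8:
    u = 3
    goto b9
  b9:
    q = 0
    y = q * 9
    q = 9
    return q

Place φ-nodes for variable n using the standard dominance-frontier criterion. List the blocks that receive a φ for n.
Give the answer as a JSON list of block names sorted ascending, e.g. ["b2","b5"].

Answer: ["b6", "b7", "b8", "b9"]

Working:
idom tree: b1←b0 b2←b1 b3←b0 b4←b1 b5←b4 b6←b0 b7←b0 b8←b0 b9←b0
Dom∩ at merges:
  b6: preds {b3,b4}: {b0,b3} ∩ {b0,b1,b4} = {b0}; idom=b0
  b7: preds {b5,b6}: {b0,b1,b4,b5} ∩ {b0,b6} = {b0}; idom=b0
  b8: preds {b0,b6,b7}: {b0} ∩ {b0,b6} ∩ {b0,b7} = {b0}; idom=b0
  b9: preds {b5,b7,b8}: {b0,b1,b4,b5} ∩ {b0,b7} ∩ {b0,b8} = {b0}; idom=b0

DF derivation:
  join b6 pred b3: b3 stop@b0
  join b6 pred b4: b4→b1 stop@b0
  join b7 pred b5: b5→b4→b1 stop@b0
  join b7 pred b6: b6 stop@b0
  join b8 pred b0: · stop@b0
  join b8 pred b6: b6 stop@b0
  join b8 pred b7: b7 stop@b0
  join b9 pred b5: b5→b4→b1 stop@b0
  join b9 pred b7: b7 stop@b0
  join b9 pred b8: b8 stop@b0
  b0: DF=∅
  b1: DF={b6,b7,b9}
  b2: DF=∅
  b3: DF={b6}
  b4: DF={b6,b7,b9}
  b5: DF={b7,b9}
  b6: DF={b7,b8}
  b7: DF={b8,b9}
  b8: DF={b9}
  b9: DF=∅

φ for n: defs {b0,b3}
  DF⁺ = {b6,b7,b8,b9}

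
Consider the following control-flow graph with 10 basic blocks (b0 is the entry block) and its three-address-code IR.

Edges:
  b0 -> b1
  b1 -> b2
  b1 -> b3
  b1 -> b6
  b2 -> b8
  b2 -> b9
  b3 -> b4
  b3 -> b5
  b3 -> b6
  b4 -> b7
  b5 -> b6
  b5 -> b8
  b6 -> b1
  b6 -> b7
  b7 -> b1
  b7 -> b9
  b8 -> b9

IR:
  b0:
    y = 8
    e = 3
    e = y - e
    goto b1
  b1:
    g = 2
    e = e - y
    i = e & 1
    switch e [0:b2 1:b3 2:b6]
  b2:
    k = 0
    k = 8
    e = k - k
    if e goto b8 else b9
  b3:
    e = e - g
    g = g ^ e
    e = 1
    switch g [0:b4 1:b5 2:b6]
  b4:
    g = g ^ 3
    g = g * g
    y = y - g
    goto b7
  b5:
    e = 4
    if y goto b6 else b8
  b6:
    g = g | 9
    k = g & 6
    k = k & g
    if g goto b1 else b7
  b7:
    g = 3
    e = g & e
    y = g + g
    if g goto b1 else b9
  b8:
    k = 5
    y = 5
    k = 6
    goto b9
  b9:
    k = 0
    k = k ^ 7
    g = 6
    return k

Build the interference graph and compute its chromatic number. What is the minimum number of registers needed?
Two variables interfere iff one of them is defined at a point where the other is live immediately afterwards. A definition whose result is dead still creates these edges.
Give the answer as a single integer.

Answer: 4

Working:
Per-block:
  b0 def {e,y} use ∅
  b1 def {e,g,i} use {e,y}
  b2 def {e,k} use ∅
  b3 def {e,g} use {e,g}
  b4 def {g,y} use {g,y}
  b5 def {e} use {y}
  b6 def {g,k} use {g}
  b7 def {e,g,y} use {e}
  b8 def {k,y} use ∅
  b9 def {g,k} use ∅

Backward fixpoint:
  b0: in=∅ out={e,y}
  b1: in={e,y} out={e,g,y}
  b2: in=∅ out=∅
  b3: in={e,g,y} out={e,g,y}
  b4: in={e,g,y} out={e}
  b5: in={g,y} out={e,g,y}
  b6: in={e,g,y} out={e,y}
  b7: in={e} out={e,y}
  b8: in=∅ out=∅
  b9: in=∅ out=∅

Conflict graph:
  e: {g,i,k,y}
  g: {e,i,k,y}
  i: {e,g,y}
  k: {e,g,y}
  y: {e,g,i,k}

Registers:
  lower bound: {e,g,i,y} mutually conflict ⇒ χ ≥ 4
  4-colouring: r0={e}  r1={g}  r2={y}  r3={i,k}
  χ = 4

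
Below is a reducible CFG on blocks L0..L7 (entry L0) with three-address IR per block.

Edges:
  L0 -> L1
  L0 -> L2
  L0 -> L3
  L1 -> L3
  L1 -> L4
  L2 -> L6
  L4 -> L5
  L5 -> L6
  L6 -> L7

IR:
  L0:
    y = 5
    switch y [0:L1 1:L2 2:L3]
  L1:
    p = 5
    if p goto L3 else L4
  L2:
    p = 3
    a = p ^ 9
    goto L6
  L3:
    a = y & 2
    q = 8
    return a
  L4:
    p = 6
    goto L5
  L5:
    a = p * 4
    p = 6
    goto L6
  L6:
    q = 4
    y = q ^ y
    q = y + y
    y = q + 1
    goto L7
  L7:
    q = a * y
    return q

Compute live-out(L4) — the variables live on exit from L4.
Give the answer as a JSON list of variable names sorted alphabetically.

Answer: ["p", "y"]

Derivation:
Per-block:
  L0: def={y} ue=∅
  L1: def={p} ue=∅
  L2: def={a,p} ue=∅
  L3: def={a,q} ue={y}
  L4: def={p} ue=∅
  L5: def={a,p} ue={p}
  L6: def={q,y} ue={y}
  L7: def={q} ue={a,y}

Backward fixpoint:
  L0 li=∅ lo={y}
  L1 li={y} lo={y}
  L2 li={y} lo={a,y}
  L3 li={y} lo=∅
  L4 li={y} lo={p,y}
  L5 li={p,y} lo={a,y}
  L6 li={a,y} lo={a,y}
  L7 li={a,y} lo=∅

live-out(L4) = ["p", "y"]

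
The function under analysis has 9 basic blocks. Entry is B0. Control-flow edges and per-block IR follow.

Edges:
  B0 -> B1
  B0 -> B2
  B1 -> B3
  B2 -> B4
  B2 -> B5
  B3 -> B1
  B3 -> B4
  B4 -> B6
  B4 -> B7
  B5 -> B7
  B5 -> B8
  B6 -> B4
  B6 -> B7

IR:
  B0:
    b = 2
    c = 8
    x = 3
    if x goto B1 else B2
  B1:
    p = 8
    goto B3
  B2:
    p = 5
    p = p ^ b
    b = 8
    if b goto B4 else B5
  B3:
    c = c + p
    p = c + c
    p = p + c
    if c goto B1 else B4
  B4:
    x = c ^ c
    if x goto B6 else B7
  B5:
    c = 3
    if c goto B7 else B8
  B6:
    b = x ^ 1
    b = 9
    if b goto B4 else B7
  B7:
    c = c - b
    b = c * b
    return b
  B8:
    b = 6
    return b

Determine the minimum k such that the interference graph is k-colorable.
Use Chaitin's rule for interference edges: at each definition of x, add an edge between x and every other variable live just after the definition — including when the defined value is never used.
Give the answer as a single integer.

Answer: 3

Derivation:
Per-block:
  B0: {b,c,x} / ∅
  B1: {p} / ∅
  B2: {b,p} / {b}
  B3: {c,p} / {c,p}
  B4: {x} / {c}
  B5: {c} / ∅
  B6: {b} / {x}
  B7: {b,c} / {b,c}
  B8: {b} / ∅

Live sets:
  B0: in=∅ out={b,c}
  B1: in={b,c} out={b,c,p}
  B2: in={b,c} out={b,c}
  B3: in={b,c,p} out={b,c}
  B4: in={b,c} out={b,c,x}
  B5: in={b} out={b,c}
  B6: in={c,x} out={b,c}
  B7: in={b,c} out=∅
  B8: in=∅ out=∅

Conflict graph:
  b↔{c,p,x}
  c↔{b,p,x}
  p↔{b,c}
  x↔{b,c}

Registers:
  clique {b,c,p} ⇒ need ≥ 3
  assign b→R0 c→R1 p→R2 x→R2 — no edge inside a register ⇒ χ ≤ 3
  χ = 3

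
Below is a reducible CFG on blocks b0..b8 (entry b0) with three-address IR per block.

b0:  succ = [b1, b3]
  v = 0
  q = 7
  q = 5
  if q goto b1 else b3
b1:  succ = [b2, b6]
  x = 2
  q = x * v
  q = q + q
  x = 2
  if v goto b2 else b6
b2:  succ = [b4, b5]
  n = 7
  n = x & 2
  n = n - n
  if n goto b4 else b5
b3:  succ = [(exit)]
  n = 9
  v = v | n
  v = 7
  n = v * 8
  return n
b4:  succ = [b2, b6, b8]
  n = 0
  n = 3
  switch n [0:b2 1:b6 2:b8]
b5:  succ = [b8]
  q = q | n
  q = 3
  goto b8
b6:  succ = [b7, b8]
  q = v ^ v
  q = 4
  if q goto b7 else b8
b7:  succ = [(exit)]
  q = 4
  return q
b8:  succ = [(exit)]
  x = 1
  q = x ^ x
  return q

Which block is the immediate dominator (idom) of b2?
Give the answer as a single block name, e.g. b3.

idom tree: b1←b0 b2←b1 b3←b0 b4←b2 b5←b2 b6←b1 b7←b6 b8←b1
Dom at joins:
  b2: preds {b1,b4}: {b0,b1} ∩ {b0,b1,b2,b4} = {b0,b1}; idom=b1
  b6: preds {b1,b4}: {b0,b1} ∩ {b0,b1,b2,b4} = {b0,b1}; idom=b1
  b8: preds {b4,b5,b6}: {b0,b1,b2,b4} ∩ {b0,b1,b2,b5} ∩ {b0,b1,b6} = {b0,b1}; idom=b1

idom(b2) = b1

Answer: b1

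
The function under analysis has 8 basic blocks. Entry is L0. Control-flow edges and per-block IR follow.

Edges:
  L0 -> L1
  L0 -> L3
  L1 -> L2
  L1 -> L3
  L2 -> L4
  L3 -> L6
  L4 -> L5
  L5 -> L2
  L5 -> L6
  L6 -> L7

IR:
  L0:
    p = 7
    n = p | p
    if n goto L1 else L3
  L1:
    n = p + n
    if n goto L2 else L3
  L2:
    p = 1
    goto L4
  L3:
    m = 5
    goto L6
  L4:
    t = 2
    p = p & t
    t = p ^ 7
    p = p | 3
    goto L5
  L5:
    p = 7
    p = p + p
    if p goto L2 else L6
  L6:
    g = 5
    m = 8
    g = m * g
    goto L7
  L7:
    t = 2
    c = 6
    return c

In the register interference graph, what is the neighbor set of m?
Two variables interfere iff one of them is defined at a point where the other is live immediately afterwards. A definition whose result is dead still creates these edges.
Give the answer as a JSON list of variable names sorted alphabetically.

Block summaries:
  L0 def {n,p} use ∅
  L1 def {n} use {n,p}
  L2 def {p} use ∅
  L3 def {m} use ∅
  L4 def {p,t} use {p}
  L5 def {p} use ∅
  L6 def {g,m} use ∅
  L7 def {c,t} use ∅

Liveness:
  L0 li=∅ lo={n,p}
  L1 li={n,p} lo=∅
  L2 li=∅ lo={p}
  L3 li=∅ lo=∅
  L4 li={p} lo=∅
  L5 li=∅ lo=∅
  L6 li=∅ lo=∅
  L7 li=∅ lo=∅

Conflict graph:
  c: ∅
  g: {m}
  m: {g}
  n: {p}
  p: {n,t}
  t: {p}

N(m) = ["g"]

Answer: ["g"]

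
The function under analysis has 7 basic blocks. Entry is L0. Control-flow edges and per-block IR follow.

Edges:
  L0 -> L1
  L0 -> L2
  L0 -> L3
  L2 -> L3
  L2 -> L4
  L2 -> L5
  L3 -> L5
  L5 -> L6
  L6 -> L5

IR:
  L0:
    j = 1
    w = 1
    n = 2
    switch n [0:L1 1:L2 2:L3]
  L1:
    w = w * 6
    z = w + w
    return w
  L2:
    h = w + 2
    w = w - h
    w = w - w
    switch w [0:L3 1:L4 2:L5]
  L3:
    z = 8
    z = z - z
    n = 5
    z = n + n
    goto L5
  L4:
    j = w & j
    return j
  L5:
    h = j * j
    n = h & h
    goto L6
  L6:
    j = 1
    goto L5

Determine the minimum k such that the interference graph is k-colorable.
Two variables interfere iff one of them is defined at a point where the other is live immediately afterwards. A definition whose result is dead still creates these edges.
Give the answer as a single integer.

Answer: 3

Derivation:
Block summaries:
  L0: {j,n,w} / ∅
  L1: {w,z} / {w}
  L2: {h,w} / {w}
  L3: {n,z} / ∅
  L4: {j} / {j,w}
  L5: {h,n} / {j}
  L6: {j} / ∅

Backward fixpoint:
  L0 li=∅ lo={j,w}
  L1 li={w} lo=∅
  L2 li={j,w} lo={j,w}
  L3 li={j} lo={j}
  L4 li={j,w} lo=∅
  L5 li={j} lo=∅
  L6 li=∅ lo={j}

Interference:
  h↔{j,w}
  j↔{h,n,w,z}
  n↔{j,w}
  w↔{h,j,n,z}
  z↔{j,w}

Registers:
  {h,j,w} pairwise interfere (3-clique) ⇒ χ ≥ 3
  3-colouring: R0={j}  R1={w}  R2={h,n,z}
  χ = 3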